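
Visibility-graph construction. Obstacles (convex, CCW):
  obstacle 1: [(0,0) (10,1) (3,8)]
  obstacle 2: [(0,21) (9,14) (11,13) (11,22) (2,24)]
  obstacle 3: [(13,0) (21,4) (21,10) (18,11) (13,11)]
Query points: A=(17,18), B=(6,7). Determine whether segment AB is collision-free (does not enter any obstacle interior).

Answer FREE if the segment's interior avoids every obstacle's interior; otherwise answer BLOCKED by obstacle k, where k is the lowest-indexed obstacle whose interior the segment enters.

FREE

Obstacle 1 [(0,0) (10,1) (3,8)]:
  edge (0,0)–(10,1): clear
  edge (10,1)–(3,8): clear
  edge (3,8)–(0,0): clear
  midpoint (23/2,25/2) outside
  → clear
Obstacle 2 [(0,21) (9,14) (11,13) (11,22) (2,24)]:
  edge (0,21)–(9,14): clear
  edge (9,14)–(11,13): clear
  edge (11,13)–(11,22): clear
  edge (11,22)–(2,24): clear
  edge (2,24)–(0,21): clear
  midpoint (23/2,25/2) outside
  → clear
Obstacle 3 [(13,0) (21,4) (21,10) (18,11) (13,11)]:
  edge (13,0)–(21,4): clear
  edge (21,4)–(21,10): clear
  edge (21,10)–(18,11): clear
  edge (18,11)–(13,11): clear
  edge (13,11)–(13,0): clear
  midpoint (23/2,25/2) outside
  → clear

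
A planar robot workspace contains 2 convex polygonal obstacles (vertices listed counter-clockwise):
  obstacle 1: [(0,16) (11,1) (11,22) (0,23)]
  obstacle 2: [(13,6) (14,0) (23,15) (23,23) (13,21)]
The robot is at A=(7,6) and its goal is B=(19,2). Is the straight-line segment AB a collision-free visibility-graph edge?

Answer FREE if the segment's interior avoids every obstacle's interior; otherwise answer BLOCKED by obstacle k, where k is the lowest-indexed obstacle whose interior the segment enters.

Obstacle 1 [(0,16) (11,1) (11,22) (0,23)]:
  edge (0,16)–(11,1): crosses AB
  edge (11,1)–(11,22): crosses AB
  edge (11,22)–(0,23): clear
  edge (0,23)–(0,16): clear
  → BLOCKED
Obstacle 2 [(13,6) (14,0) (23,15) (23,23) (13,21)]:
  edge (13,6)–(14,0): crosses AB
  edge (14,0)–(23,15): crosses AB
  edge (23,15)–(23,23): clear
  edge (23,23)–(13,21): clear
  edge (13,21)–(13,6): clear
  → BLOCKED

BLOCKED by obstacle 1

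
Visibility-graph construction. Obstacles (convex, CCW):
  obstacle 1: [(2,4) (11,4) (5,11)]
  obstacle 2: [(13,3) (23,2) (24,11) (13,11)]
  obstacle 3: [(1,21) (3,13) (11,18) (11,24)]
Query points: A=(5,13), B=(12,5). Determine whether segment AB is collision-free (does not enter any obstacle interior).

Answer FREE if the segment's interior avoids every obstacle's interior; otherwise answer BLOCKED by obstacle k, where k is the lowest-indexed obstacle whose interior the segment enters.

FREE

Obstacle 1 [(2,4) (11,4) (5,11)]:
  edge (2,4)–(11,4): clear
  edge (11,4)–(5,11): clear
  edge (5,11)–(2,4): clear
  midpoint (17/2,9) outside
  → clear
Obstacle 2 [(13,3) (23,2) (24,11) (13,11)]:
  edge (13,3)–(23,2): clear
  edge (23,2)–(24,11): clear
  edge (24,11)–(13,11): clear
  edge (13,11)–(13,3): clear
  midpoint (17/2,9) outside
  → clear
Obstacle 3 [(1,21) (3,13) (11,18) (11,24)]:
  edge (1,21)–(3,13): clear
  edge (3,13)–(11,18): clear
  edge (11,18)–(11,24): clear
  edge (11,24)–(1,21): clear
  midpoint (17/2,9) outside
  → clear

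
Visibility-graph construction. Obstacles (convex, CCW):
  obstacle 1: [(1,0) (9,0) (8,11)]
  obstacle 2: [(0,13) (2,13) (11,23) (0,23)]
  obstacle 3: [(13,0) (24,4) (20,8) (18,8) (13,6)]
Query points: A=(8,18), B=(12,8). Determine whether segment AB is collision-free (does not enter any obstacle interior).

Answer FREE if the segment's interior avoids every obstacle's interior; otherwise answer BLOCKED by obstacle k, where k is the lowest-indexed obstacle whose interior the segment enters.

Obstacle 1 [(1,0) (9,0) (8,11)]:
  edge (1,0)–(9,0): clear
  edge (9,0)–(8,11): clear
  edge (8,11)–(1,0): clear
  midpoint (10,13) outside
  → clear
Obstacle 2 [(0,13) (2,13) (11,23) (0,23)]:
  edge (0,13)–(2,13): clear
  edge (2,13)–(11,23): clear
  edge (11,23)–(0,23): clear
  edge (0,23)–(0,13): clear
  midpoint (10,13) outside
  → clear
Obstacle 3 [(13,0) (24,4) (20,8) (18,8) (13,6)]:
  edge (13,0)–(24,4): clear
  edge (24,4)–(20,8): clear
  edge (20,8)–(18,8): clear
  edge (18,8)–(13,6): clear
  edge (13,6)–(13,0): clear
  midpoint (10,13) outside
  → clear

FREE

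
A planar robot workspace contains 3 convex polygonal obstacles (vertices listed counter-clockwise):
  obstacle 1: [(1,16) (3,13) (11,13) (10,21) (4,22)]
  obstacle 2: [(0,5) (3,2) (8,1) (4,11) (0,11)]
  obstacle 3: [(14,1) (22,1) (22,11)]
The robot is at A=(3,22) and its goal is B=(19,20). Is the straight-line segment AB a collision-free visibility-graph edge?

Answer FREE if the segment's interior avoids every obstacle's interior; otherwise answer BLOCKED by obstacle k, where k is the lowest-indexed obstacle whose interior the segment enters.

Obstacle 1 [(1,16) (3,13) (11,13) (10,21) (4,22)]:
  edge (1,16)–(3,13): clear
  edge (3,13)–(11,13): clear
  edge (11,13)–(10,21): clear
  edge (10,21)–(4,22): crosses AB
  edge (4,22)–(1,16): crosses AB
  → BLOCKED
Obstacle 2 [(0,5) (3,2) (8,1) (4,11) (0,11)]:
  edge (0,5)–(3,2): clear
  edge (3,2)–(8,1): clear
  edge (8,1)–(4,11): clear
  edge (4,11)–(0,11): clear
  edge (0,11)–(0,5): clear
  midpoint (11,21) outside
  → clear
Obstacle 3 [(14,1) (22,1) (22,11)]:
  edge (14,1)–(22,1): clear
  edge (22,1)–(22,11): clear
  edge (22,11)–(14,1): clear
  midpoint (11,21) outside
  → clear

BLOCKED by obstacle 1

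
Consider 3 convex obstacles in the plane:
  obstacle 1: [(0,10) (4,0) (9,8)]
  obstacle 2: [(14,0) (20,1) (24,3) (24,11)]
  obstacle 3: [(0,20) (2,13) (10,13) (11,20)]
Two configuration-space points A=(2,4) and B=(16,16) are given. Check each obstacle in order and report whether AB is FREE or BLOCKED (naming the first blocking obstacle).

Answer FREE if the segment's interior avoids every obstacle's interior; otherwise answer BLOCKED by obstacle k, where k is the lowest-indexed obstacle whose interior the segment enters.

Obstacle 1 [(0,10) (4,0) (9,8)]:
  edge (0,10)–(4,0): crosses AB
  edge (4,0)–(9,8): clear
  edge (9,8)–(0,10): crosses AB
  → BLOCKED
Obstacle 2 [(14,0) (20,1) (24,3) (24,11)]:
  edge (14,0)–(20,1): clear
  edge (20,1)–(24,3): clear
  edge (24,3)–(24,11): clear
  edge (24,11)–(14,0): clear
  midpoint (9,10) outside
  → clear
Obstacle 3 [(0,20) (2,13) (10,13) (11,20)]:
  edge (0,20)–(2,13): clear
  edge (2,13)–(10,13): clear
  edge (10,13)–(11,20): clear
  edge (11,20)–(0,20): clear
  midpoint (9,10) outside
  → clear

BLOCKED by obstacle 1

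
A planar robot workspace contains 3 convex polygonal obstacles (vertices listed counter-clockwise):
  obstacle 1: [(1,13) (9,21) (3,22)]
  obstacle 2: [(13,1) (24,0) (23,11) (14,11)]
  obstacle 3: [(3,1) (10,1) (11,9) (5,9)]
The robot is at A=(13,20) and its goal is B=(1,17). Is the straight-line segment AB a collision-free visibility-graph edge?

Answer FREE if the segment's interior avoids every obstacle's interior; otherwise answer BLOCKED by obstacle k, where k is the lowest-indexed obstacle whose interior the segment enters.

Obstacle 1 [(1,13) (9,21) (3,22)]:
  edge (1,13)–(9,21): crosses AB
  edge (9,21)–(3,22): clear
  edge (3,22)–(1,13): crosses AB
  → BLOCKED
Obstacle 2 [(13,1) (24,0) (23,11) (14,11)]:
  edge (13,1)–(24,0): clear
  edge (24,0)–(23,11): clear
  edge (23,11)–(14,11): clear
  edge (14,11)–(13,1): clear
  midpoint (7,37/2) outside
  → clear
Obstacle 3 [(3,1) (10,1) (11,9) (5,9)]:
  edge (3,1)–(10,1): clear
  edge (10,1)–(11,9): clear
  edge (11,9)–(5,9): clear
  edge (5,9)–(3,1): clear
  midpoint (7,37/2) outside
  → clear

BLOCKED by obstacle 1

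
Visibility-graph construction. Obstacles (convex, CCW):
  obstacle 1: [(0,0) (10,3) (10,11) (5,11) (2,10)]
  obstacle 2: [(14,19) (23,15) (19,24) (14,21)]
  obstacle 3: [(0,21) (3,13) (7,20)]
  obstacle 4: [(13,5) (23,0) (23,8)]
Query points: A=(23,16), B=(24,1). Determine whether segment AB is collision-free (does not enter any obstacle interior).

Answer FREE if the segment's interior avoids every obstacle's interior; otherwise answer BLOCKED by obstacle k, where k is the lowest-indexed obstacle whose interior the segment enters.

FREE

Obstacle 1 [(0,0) (10,3) (10,11) (5,11) (2,10)]:
  edge (0,0)–(10,3): clear
  edge (10,3)–(10,11): clear
  edge (10,11)–(5,11): clear
  edge (5,11)–(2,10): clear
  edge (2,10)–(0,0): clear
  midpoint (47/2,17/2) outside
  → clear
Obstacle 2 [(14,19) (23,15) (19,24) (14,21)]:
  edge (14,19)–(23,15): clear
  edge (23,15)–(19,24): clear
  edge (19,24)–(14,21): clear
  edge (14,21)–(14,19): clear
  midpoint (47/2,17/2) outside
  → clear
Obstacle 3 [(0,21) (3,13) (7,20)]:
  edge (0,21)–(3,13): clear
  edge (3,13)–(7,20): clear
  edge (7,20)–(0,21): clear
  midpoint (47/2,17/2) outside
  → clear
Obstacle 4 [(13,5) (23,0) (23,8)]:
  edge (13,5)–(23,0): clear
  edge (23,0)–(23,8): clear
  edge (23,8)–(13,5): clear
  midpoint (47/2,17/2) outside
  → clear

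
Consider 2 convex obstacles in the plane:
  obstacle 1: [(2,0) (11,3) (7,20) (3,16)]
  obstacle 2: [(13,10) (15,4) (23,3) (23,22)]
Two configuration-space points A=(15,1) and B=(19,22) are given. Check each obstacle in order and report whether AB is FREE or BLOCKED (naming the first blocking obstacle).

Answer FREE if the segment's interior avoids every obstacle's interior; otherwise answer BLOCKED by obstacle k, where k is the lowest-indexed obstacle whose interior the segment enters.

BLOCKED by obstacle 2

Obstacle 1 [(2,0) (11,3) (7,20) (3,16)]:
  edge (2,0)–(11,3): clear
  edge (11,3)–(7,20): clear
  edge (7,20)–(3,16): clear
  edge (3,16)–(2,0): clear
  midpoint (17,23/2) outside
  → clear
Obstacle 2 [(13,10) (15,4) (23,3) (23,22)]:
  edge (13,10)–(15,4): clear
  edge (15,4)–(23,3): crosses AB
  edge (23,3)–(23,22): clear
  edge (23,22)–(13,10): crosses AB
  → BLOCKED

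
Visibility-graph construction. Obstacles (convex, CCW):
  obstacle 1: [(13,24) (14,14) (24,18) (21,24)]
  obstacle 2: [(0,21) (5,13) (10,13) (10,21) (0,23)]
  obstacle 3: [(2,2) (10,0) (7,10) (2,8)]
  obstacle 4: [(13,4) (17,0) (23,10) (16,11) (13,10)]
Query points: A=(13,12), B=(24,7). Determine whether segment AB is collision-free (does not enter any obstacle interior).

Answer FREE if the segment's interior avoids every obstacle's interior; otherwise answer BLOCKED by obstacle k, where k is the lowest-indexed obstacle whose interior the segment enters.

Obstacle 1 [(13,24) (14,14) (24,18) (21,24)]:
  edge (13,24)–(14,14): clear
  edge (14,14)–(24,18): clear
  edge (24,18)–(21,24): clear
  edge (21,24)–(13,24): clear
  midpoint (37/2,19/2) outside
  → clear
Obstacle 2 [(0,21) (5,13) (10,13) (10,21) (0,23)]:
  edge (0,21)–(5,13): clear
  edge (5,13)–(10,13): clear
  edge (10,13)–(10,21): clear
  edge (10,21)–(0,23): clear
  edge (0,23)–(0,21): clear
  midpoint (37/2,19/2) outside
  → clear
Obstacle 3 [(2,2) (10,0) (7,10) (2,8)]:
  edge (2,2)–(10,0): clear
  edge (10,0)–(7,10): clear
  edge (7,10)–(2,8): clear
  edge (2,8)–(2,2): clear
  midpoint (37/2,19/2) outside
  → clear
Obstacle 4 [(13,4) (17,0) (23,10) (16,11) (13,10)]:
  edge (13,4)–(17,0): clear
  edge (17,0)–(23,10): crosses AB
  edge (23,10)–(16,11): clear
  edge (16,11)–(13,10): crosses AB
  edge (13,10)–(13,4): clear
  → BLOCKED

BLOCKED by obstacle 4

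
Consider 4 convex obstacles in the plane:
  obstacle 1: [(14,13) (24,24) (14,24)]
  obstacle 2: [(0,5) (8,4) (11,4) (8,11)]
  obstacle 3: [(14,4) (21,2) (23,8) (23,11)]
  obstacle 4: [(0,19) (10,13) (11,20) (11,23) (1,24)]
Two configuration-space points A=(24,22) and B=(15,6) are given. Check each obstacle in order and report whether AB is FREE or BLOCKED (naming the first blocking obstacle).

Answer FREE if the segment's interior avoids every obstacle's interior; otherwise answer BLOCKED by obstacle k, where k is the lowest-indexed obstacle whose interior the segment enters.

FREE

Obstacle 1 [(14,13) (24,24) (14,24)]:
  edge (14,13)–(24,24): clear
  edge (24,24)–(14,24): clear
  edge (14,24)–(14,13): clear
  midpoint (39/2,14) outside
  → clear
Obstacle 2 [(0,5) (8,4) (11,4) (8,11)]:
  edge (0,5)–(8,4): clear
  edge (8,4)–(11,4): clear
  edge (11,4)–(8,11): clear
  edge (8,11)–(0,5): clear
  midpoint (39/2,14) outside
  → clear
Obstacle 3 [(14,4) (21,2) (23,8) (23,11)]:
  edge (14,4)–(21,2): clear
  edge (21,2)–(23,8): clear
  edge (23,8)–(23,11): clear
  edge (23,11)–(14,4): clear
  midpoint (39/2,14) outside
  → clear
Obstacle 4 [(0,19) (10,13) (11,20) (11,23) (1,24)]:
  edge (0,19)–(10,13): clear
  edge (10,13)–(11,20): clear
  edge (11,20)–(11,23): clear
  edge (11,23)–(1,24): clear
  edge (1,24)–(0,19): clear
  midpoint (39/2,14) outside
  → clear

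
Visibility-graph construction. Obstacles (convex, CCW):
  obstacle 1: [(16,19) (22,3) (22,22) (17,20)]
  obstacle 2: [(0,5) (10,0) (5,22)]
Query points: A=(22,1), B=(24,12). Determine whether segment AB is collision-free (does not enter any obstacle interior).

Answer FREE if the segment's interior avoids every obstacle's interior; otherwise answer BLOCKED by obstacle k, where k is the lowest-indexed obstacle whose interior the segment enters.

Obstacle 1 [(16,19) (22,3) (22,22) (17,20)]:
  edge (16,19)–(22,3): clear
  edge (22,3)–(22,22): clear
  edge (22,22)–(17,20): clear
  edge (17,20)–(16,19): clear
  midpoint (23,13/2) outside
  → clear
Obstacle 2 [(0,5) (10,0) (5,22)]:
  edge (0,5)–(10,0): clear
  edge (10,0)–(5,22): clear
  edge (5,22)–(0,5): clear
  midpoint (23,13/2) outside
  → clear

FREE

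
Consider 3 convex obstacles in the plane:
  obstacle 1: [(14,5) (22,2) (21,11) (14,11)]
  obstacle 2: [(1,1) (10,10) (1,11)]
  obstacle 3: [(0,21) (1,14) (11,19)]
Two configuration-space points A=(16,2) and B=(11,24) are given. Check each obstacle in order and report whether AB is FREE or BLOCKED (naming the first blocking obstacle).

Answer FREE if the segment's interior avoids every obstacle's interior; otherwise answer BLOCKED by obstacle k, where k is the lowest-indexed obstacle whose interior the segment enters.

Obstacle 1 [(14,5) (22,2) (21,11) (14,11)]:
  edge (14,5)–(22,2): crosses AB
  edge (22,2)–(21,11): clear
  edge (21,11)–(14,11): clear
  edge (14,11)–(14,5): crosses AB
  → BLOCKED
Obstacle 2 [(1,1) (10,10) (1,11)]:
  edge (1,1)–(10,10): clear
  edge (10,10)–(1,11): clear
  edge (1,11)–(1,1): clear
  midpoint (27/2,13) outside
  → clear
Obstacle 3 [(0,21) (1,14) (11,19)]:
  edge (0,21)–(1,14): clear
  edge (1,14)–(11,19): clear
  edge (11,19)–(0,21): clear
  midpoint (27/2,13) outside
  → clear

BLOCKED by obstacle 1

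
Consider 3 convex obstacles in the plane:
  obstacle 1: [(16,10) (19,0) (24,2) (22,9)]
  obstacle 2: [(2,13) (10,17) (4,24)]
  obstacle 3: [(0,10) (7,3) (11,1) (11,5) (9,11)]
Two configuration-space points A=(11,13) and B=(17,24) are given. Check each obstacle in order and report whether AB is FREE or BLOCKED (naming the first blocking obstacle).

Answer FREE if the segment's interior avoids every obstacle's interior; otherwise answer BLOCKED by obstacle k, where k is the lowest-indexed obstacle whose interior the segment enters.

FREE

Obstacle 1 [(16,10) (19,0) (24,2) (22,9)]:
  edge (16,10)–(19,0): clear
  edge (19,0)–(24,2): clear
  edge (24,2)–(22,9): clear
  edge (22,9)–(16,10): clear
  midpoint (14,37/2) outside
  → clear
Obstacle 2 [(2,13) (10,17) (4,24)]:
  edge (2,13)–(10,17): clear
  edge (10,17)–(4,24): clear
  edge (4,24)–(2,13): clear
  midpoint (14,37/2) outside
  → clear
Obstacle 3 [(0,10) (7,3) (11,1) (11,5) (9,11)]:
  edge (0,10)–(7,3): clear
  edge (7,3)–(11,1): clear
  edge (11,1)–(11,5): clear
  edge (11,5)–(9,11): clear
  edge (9,11)–(0,10): clear
  midpoint (14,37/2) outside
  → clear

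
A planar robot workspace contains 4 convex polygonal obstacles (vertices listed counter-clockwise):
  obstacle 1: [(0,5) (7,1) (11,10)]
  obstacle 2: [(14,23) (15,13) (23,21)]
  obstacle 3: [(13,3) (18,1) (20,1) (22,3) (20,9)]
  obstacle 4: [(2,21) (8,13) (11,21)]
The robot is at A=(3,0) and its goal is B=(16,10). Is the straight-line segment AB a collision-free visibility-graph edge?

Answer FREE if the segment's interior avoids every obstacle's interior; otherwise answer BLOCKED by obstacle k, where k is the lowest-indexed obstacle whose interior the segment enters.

BLOCKED by obstacle 1

Obstacle 1 [(0,5) (7,1) (11,10)]:
  edge (0,5)–(7,1): crosses AB
  edge (7,1)–(11,10): crosses AB
  edge (11,10)–(0,5): clear
  → BLOCKED
Obstacle 2 [(14,23) (15,13) (23,21)]:
  edge (14,23)–(15,13): clear
  edge (15,13)–(23,21): clear
  edge (23,21)–(14,23): clear
  midpoint (19/2,5) outside
  → clear
Obstacle 3 [(13,3) (18,1) (20,1) (22,3) (20,9)]:
  edge (13,3)–(18,1): clear
  edge (18,1)–(20,1): clear
  edge (20,1)–(22,3): clear
  edge (22,3)–(20,9): clear
  edge (20,9)–(13,3): clear
  midpoint (19/2,5) outside
  → clear
Obstacle 4 [(2,21) (8,13) (11,21)]:
  edge (2,21)–(8,13): clear
  edge (8,13)–(11,21): clear
  edge (11,21)–(2,21): clear
  midpoint (19/2,5) outside
  → clear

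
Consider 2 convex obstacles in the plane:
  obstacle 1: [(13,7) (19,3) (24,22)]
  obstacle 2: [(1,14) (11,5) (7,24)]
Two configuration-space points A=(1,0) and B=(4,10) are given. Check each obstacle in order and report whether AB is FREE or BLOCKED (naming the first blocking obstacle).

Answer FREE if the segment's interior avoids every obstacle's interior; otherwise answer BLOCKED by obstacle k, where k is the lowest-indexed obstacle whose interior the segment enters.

FREE

Obstacle 1 [(13,7) (19,3) (24,22)]:
  edge (13,7)–(19,3): clear
  edge (19,3)–(24,22): clear
  edge (24,22)–(13,7): clear
  midpoint (5/2,5) outside
  → clear
Obstacle 2 [(1,14) (11,5) (7,24)]:
  edge (1,14)–(11,5): clear
  edge (11,5)–(7,24): clear
  edge (7,24)–(1,14): clear
  midpoint (5/2,5) outside
  → clear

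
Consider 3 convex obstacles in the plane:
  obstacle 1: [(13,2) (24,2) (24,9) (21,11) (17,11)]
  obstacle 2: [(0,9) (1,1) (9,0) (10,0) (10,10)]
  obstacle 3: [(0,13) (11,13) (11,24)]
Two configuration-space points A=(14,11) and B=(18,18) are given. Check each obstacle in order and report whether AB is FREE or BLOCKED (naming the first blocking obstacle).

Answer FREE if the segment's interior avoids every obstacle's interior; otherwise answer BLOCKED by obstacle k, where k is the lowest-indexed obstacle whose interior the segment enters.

Obstacle 1 [(13,2) (24,2) (24,9) (21,11) (17,11)]:
  edge (13,2)–(24,2): clear
  edge (24,2)–(24,9): clear
  edge (24,9)–(21,11): clear
  edge (21,11)–(17,11): clear
  edge (17,11)–(13,2): clear
  midpoint (16,29/2) outside
  → clear
Obstacle 2 [(0,9) (1,1) (9,0) (10,0) (10,10)]:
  edge (0,9)–(1,1): clear
  edge (1,1)–(9,0): clear
  edge (9,0)–(10,0): clear
  edge (10,0)–(10,10): clear
  edge (10,10)–(0,9): clear
  midpoint (16,29/2) outside
  → clear
Obstacle 3 [(0,13) (11,13) (11,24)]:
  edge (0,13)–(11,13): clear
  edge (11,13)–(11,24): clear
  edge (11,24)–(0,13): clear
  midpoint (16,29/2) outside
  → clear

FREE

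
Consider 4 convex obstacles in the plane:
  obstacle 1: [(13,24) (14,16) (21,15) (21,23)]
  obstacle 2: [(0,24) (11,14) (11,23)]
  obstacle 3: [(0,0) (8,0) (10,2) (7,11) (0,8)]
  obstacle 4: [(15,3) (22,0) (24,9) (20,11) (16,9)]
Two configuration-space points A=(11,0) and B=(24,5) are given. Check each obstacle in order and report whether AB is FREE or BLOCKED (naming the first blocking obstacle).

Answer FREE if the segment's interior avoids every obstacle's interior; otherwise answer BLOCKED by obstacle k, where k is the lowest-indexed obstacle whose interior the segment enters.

BLOCKED by obstacle 4

Obstacle 1 [(13,24) (14,16) (21,15) (21,23)]:
  edge (13,24)–(14,16): clear
  edge (14,16)–(21,15): clear
  edge (21,15)–(21,23): clear
  edge (21,23)–(13,24): clear
  midpoint (35/2,5/2) outside
  → clear
Obstacle 2 [(0,24) (11,14) (11,23)]:
  edge (0,24)–(11,14): clear
  edge (11,14)–(11,23): clear
  edge (11,23)–(0,24): clear
  midpoint (35/2,5/2) outside
  → clear
Obstacle 3 [(0,0) (8,0) (10,2) (7,11) (0,8)]:
  edge (0,0)–(8,0): clear
  edge (8,0)–(10,2): clear
  edge (10,2)–(7,11): clear
  edge (7,11)–(0,8): clear
  edge (0,8)–(0,0): clear
  midpoint (35/2,5/2) outside
  → clear
Obstacle 4 [(15,3) (22,0) (24,9) (20,11) (16,9)]:
  edge (15,3)–(22,0): crosses AB
  edge (22,0)–(24,9): crosses AB
  edge (24,9)–(20,11): clear
  edge (20,11)–(16,9): clear
  edge (16,9)–(15,3): clear
  → BLOCKED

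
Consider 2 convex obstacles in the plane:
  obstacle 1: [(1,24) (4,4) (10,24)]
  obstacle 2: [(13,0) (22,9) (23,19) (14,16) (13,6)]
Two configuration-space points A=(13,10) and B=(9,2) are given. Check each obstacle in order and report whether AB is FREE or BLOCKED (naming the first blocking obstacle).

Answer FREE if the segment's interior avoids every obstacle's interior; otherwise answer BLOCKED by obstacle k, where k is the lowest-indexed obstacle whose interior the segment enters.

Obstacle 1 [(1,24) (4,4) (10,24)]:
  edge (1,24)–(4,4): clear
  edge (4,4)–(10,24): clear
  edge (10,24)–(1,24): clear
  midpoint (11,6) outside
  → clear
Obstacle 2 [(13,0) (22,9) (23,19) (14,16) (13,6)]:
  edge (13,0)–(22,9): clear
  edge (22,9)–(23,19): clear
  edge (23,19)–(14,16): clear
  edge (14,16)–(13,6): clear
  edge (13,6)–(13,0): clear
  midpoint (11,6) outside
  → clear

FREE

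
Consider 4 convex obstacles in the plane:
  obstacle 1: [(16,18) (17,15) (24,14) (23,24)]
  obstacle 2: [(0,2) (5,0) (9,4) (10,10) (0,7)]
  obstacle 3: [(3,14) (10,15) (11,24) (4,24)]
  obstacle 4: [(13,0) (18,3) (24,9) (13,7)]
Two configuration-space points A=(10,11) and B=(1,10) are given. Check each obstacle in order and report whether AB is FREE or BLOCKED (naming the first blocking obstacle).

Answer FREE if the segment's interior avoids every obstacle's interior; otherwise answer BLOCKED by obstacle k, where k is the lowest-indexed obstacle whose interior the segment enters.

FREE

Obstacle 1 [(16,18) (17,15) (24,14) (23,24)]:
  edge (16,18)–(17,15): clear
  edge (17,15)–(24,14): clear
  edge (24,14)–(23,24): clear
  edge (23,24)–(16,18): clear
  midpoint (11/2,21/2) outside
  → clear
Obstacle 2 [(0,2) (5,0) (9,4) (10,10) (0,7)]:
  edge (0,2)–(5,0): clear
  edge (5,0)–(9,4): clear
  edge (9,4)–(10,10): clear
  edge (10,10)–(0,7): clear
  edge (0,7)–(0,2): clear
  midpoint (11/2,21/2) outside
  → clear
Obstacle 3 [(3,14) (10,15) (11,24) (4,24)]:
  edge (3,14)–(10,15): clear
  edge (10,15)–(11,24): clear
  edge (11,24)–(4,24): clear
  edge (4,24)–(3,14): clear
  midpoint (11/2,21/2) outside
  → clear
Obstacle 4 [(13,0) (18,3) (24,9) (13,7)]:
  edge (13,0)–(18,3): clear
  edge (18,3)–(24,9): clear
  edge (24,9)–(13,7): clear
  edge (13,7)–(13,0): clear
  midpoint (11/2,21/2) outside
  → clear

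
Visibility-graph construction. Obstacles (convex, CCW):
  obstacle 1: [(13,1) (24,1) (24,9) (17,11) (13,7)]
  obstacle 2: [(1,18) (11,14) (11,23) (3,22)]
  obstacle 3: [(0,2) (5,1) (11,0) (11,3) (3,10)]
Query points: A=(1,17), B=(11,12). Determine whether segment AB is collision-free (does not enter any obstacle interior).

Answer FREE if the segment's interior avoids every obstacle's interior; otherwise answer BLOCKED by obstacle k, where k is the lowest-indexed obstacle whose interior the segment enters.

FREE

Obstacle 1 [(13,1) (24,1) (24,9) (17,11) (13,7)]:
  edge (13,1)–(24,1): clear
  edge (24,1)–(24,9): clear
  edge (24,9)–(17,11): clear
  edge (17,11)–(13,7): clear
  edge (13,7)–(13,1): clear
  midpoint (6,29/2) outside
  → clear
Obstacle 2 [(1,18) (11,14) (11,23) (3,22)]:
  edge (1,18)–(11,14): clear
  edge (11,14)–(11,23): clear
  edge (11,23)–(3,22): clear
  edge (3,22)–(1,18): clear
  midpoint (6,29/2) outside
  → clear
Obstacle 3 [(0,2) (5,1) (11,0) (11,3) (3,10)]:
  edge (0,2)–(5,1): clear
  edge (5,1)–(11,0): clear
  edge (11,0)–(11,3): clear
  edge (11,3)–(3,10): clear
  edge (3,10)–(0,2): clear
  midpoint (6,29/2) outside
  → clear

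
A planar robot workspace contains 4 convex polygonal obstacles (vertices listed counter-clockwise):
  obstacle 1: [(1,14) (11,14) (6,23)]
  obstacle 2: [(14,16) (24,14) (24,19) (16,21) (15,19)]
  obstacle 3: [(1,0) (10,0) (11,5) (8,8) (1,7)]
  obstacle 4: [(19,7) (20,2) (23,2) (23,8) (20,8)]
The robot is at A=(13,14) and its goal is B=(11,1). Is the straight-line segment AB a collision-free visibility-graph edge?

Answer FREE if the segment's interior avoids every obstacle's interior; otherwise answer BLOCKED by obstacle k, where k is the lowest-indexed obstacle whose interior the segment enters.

Obstacle 1 [(1,14) (11,14) (6,23)]:
  edge (1,14)–(11,14): clear
  edge (11,14)–(6,23): clear
  edge (6,23)–(1,14): clear
  midpoint (12,15/2) outside
  → clear
Obstacle 2 [(14,16) (24,14) (24,19) (16,21) (15,19)]:
  edge (14,16)–(24,14): clear
  edge (24,14)–(24,19): clear
  edge (24,19)–(16,21): clear
  edge (16,21)–(15,19): clear
  edge (15,19)–(14,16): clear
  midpoint (12,15/2) outside
  → clear
Obstacle 3 [(1,0) (10,0) (11,5) (8,8) (1,7)]:
  edge (1,0)–(10,0): clear
  edge (10,0)–(11,5): clear
  edge (11,5)–(8,8): clear
  edge (8,8)–(1,7): clear
  edge (1,7)–(1,0): clear
  midpoint (12,15/2) outside
  → clear
Obstacle 4 [(19,7) (20,2) (23,2) (23,8) (20,8)]:
  edge (19,7)–(20,2): clear
  edge (20,2)–(23,2): clear
  edge (23,2)–(23,8): clear
  edge (23,8)–(20,8): clear
  edge (20,8)–(19,7): clear
  midpoint (12,15/2) outside
  → clear

FREE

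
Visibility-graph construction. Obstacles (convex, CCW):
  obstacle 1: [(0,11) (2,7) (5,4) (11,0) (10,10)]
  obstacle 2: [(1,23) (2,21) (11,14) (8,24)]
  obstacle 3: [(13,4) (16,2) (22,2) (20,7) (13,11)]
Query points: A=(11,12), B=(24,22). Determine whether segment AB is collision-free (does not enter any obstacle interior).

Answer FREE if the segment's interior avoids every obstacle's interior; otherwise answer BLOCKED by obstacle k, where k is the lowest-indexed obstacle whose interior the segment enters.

FREE

Obstacle 1 [(0,11) (2,7) (5,4) (11,0) (10,10)]:
  edge (0,11)–(2,7): clear
  edge (2,7)–(5,4): clear
  edge (5,4)–(11,0): clear
  edge (11,0)–(10,10): clear
  edge (10,10)–(0,11): clear
  midpoint (35/2,17) outside
  → clear
Obstacle 2 [(1,23) (2,21) (11,14) (8,24)]:
  edge (1,23)–(2,21): clear
  edge (2,21)–(11,14): clear
  edge (11,14)–(8,24): clear
  edge (8,24)–(1,23): clear
  midpoint (35/2,17) outside
  → clear
Obstacle 3 [(13,4) (16,2) (22,2) (20,7) (13,11)]:
  edge (13,4)–(16,2): clear
  edge (16,2)–(22,2): clear
  edge (22,2)–(20,7): clear
  edge (20,7)–(13,11): clear
  edge (13,11)–(13,4): clear
  midpoint (35/2,17) outside
  → clear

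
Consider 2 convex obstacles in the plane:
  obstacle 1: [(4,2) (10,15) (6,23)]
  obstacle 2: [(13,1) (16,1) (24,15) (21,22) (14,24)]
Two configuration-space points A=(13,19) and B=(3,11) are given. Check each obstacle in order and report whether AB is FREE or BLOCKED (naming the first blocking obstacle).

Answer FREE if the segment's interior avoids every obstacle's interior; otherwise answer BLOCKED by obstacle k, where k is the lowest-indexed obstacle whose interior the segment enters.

BLOCKED by obstacle 1

Obstacle 1 [(4,2) (10,15) (6,23)]:
  edge (4,2)–(10,15): clear
  edge (10,15)–(6,23): crosses AB
  edge (6,23)–(4,2): crosses AB
  → BLOCKED
Obstacle 2 [(13,1) (16,1) (24,15) (21,22) (14,24)]:
  edge (13,1)–(16,1): clear
  edge (16,1)–(24,15): clear
  edge (24,15)–(21,22): clear
  edge (21,22)–(14,24): clear
  edge (14,24)–(13,1): clear
  midpoint (8,15) outside
  → clear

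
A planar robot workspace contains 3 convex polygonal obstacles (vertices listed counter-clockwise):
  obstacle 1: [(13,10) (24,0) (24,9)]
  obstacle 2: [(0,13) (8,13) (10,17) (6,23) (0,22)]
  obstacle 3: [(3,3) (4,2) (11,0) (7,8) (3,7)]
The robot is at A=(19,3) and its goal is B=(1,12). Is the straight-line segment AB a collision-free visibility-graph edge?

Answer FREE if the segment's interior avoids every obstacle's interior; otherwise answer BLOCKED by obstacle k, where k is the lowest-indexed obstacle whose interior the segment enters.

FREE

Obstacle 1 [(13,10) (24,0) (24,9)]:
  edge (13,10)–(24,0): clear
  edge (24,0)–(24,9): clear
  edge (24,9)–(13,10): clear
  midpoint (10,15/2) outside
  → clear
Obstacle 2 [(0,13) (8,13) (10,17) (6,23) (0,22)]:
  edge (0,13)–(8,13): clear
  edge (8,13)–(10,17): clear
  edge (10,17)–(6,23): clear
  edge (6,23)–(0,22): clear
  edge (0,22)–(0,13): clear
  midpoint (10,15/2) outside
  → clear
Obstacle 3 [(3,3) (4,2) (11,0) (7,8) (3,7)]:
  edge (3,3)–(4,2): clear
  edge (4,2)–(11,0): clear
  edge (11,0)–(7,8): clear
  edge (7,8)–(3,7): clear
  edge (3,7)–(3,3): clear
  midpoint (10,15/2) outside
  → clear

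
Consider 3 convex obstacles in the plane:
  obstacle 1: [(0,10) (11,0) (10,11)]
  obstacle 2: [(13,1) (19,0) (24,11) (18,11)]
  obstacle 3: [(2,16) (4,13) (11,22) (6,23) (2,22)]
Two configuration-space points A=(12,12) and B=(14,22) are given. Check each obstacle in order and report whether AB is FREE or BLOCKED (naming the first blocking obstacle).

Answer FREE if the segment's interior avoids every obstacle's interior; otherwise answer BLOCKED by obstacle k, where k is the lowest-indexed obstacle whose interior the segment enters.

Obstacle 1 [(0,10) (11,0) (10,11)]:
  edge (0,10)–(11,0): clear
  edge (11,0)–(10,11): clear
  edge (10,11)–(0,10): clear
  midpoint (13,17) outside
  → clear
Obstacle 2 [(13,1) (19,0) (24,11) (18,11)]:
  edge (13,1)–(19,0): clear
  edge (19,0)–(24,11): clear
  edge (24,11)–(18,11): clear
  edge (18,11)–(13,1): clear
  midpoint (13,17) outside
  → clear
Obstacle 3 [(2,16) (4,13) (11,22) (6,23) (2,22)]:
  edge (2,16)–(4,13): clear
  edge (4,13)–(11,22): clear
  edge (11,22)–(6,23): clear
  edge (6,23)–(2,22): clear
  edge (2,22)–(2,16): clear
  midpoint (13,17) outside
  → clear

FREE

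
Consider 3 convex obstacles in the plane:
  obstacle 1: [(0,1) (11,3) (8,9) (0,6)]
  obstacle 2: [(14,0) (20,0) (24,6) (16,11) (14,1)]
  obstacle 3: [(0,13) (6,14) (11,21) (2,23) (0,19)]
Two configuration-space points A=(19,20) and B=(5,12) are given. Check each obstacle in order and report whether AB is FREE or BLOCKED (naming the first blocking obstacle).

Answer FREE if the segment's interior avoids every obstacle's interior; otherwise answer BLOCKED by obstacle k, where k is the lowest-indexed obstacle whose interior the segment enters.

Obstacle 1 [(0,1) (11,3) (8,9) (0,6)]:
  edge (0,1)–(11,3): clear
  edge (11,3)–(8,9): clear
  edge (8,9)–(0,6): clear
  edge (0,6)–(0,1): clear
  midpoint (12,16) outside
  → clear
Obstacle 2 [(14,0) (20,0) (24,6) (16,11) (14,1)]:
  edge (14,0)–(20,0): clear
  edge (20,0)–(24,6): clear
  edge (24,6)–(16,11): clear
  edge (16,11)–(14,1): clear
  edge (14,1)–(14,0): clear
  midpoint (12,16) outside
  → clear
Obstacle 3 [(0,13) (6,14) (11,21) (2,23) (0,19)]:
  edge (0,13)–(6,14): clear
  edge (6,14)–(11,21): clear
  edge (11,21)–(2,23): clear
  edge (2,23)–(0,19): clear
  edge (0,19)–(0,13): clear
  midpoint (12,16) outside
  → clear

FREE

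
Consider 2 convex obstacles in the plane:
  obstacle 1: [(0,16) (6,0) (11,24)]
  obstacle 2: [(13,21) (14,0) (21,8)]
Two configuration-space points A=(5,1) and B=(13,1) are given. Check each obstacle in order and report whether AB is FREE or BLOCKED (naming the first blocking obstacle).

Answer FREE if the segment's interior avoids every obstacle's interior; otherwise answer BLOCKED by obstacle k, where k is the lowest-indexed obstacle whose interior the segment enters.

Obstacle 1 [(0,16) (6,0) (11,24)]:
  edge (0,16)–(6,0): crosses AB
  edge (6,0)–(11,24): crosses AB
  edge (11,24)–(0,16): clear
  → BLOCKED
Obstacle 2 [(13,21) (14,0) (21,8)]:
  edge (13,21)–(14,0): clear
  edge (14,0)–(21,8): clear
  edge (21,8)–(13,21): clear
  midpoint (9,1) outside
  → clear

BLOCKED by obstacle 1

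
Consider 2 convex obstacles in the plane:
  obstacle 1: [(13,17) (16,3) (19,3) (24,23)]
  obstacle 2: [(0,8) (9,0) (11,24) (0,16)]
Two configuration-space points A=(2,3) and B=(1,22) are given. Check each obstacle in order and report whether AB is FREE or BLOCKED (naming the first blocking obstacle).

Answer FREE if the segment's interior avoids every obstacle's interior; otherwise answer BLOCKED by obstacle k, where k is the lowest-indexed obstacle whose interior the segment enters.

BLOCKED by obstacle 2

Obstacle 1 [(13,17) (16,3) (19,3) (24,23)]:
  edge (13,17)–(16,3): clear
  edge (16,3)–(19,3): clear
  edge (19,3)–(24,23): clear
  edge (24,23)–(13,17): clear
  midpoint (3/2,25/2) outside
  → clear
Obstacle 2 [(0,8) (9,0) (11,24) (0,16)]:
  edge (0,8)–(9,0): crosses AB
  edge (9,0)–(11,24): clear
  edge (11,24)–(0,16): crosses AB
  edge (0,16)–(0,8): clear
  → BLOCKED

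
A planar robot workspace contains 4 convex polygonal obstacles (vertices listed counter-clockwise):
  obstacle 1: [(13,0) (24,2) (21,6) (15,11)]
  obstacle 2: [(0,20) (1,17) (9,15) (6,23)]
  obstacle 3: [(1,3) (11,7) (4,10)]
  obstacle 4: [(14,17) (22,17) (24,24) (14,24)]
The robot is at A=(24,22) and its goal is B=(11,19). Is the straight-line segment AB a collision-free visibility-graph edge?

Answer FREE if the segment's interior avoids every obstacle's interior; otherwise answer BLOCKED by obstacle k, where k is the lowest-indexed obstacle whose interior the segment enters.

BLOCKED by obstacle 4

Obstacle 1 [(13,0) (24,2) (21,6) (15,11)]:
  edge (13,0)–(24,2): clear
  edge (24,2)–(21,6): clear
  edge (21,6)–(15,11): clear
  edge (15,11)–(13,0): clear
  midpoint (35/2,41/2) outside
  → clear
Obstacle 2 [(0,20) (1,17) (9,15) (6,23)]:
  edge (0,20)–(1,17): clear
  edge (1,17)–(9,15): clear
  edge (9,15)–(6,23): clear
  edge (6,23)–(0,20): clear
  midpoint (35/2,41/2) outside
  → clear
Obstacle 3 [(1,3) (11,7) (4,10)]:
  edge (1,3)–(11,7): clear
  edge (11,7)–(4,10): clear
  edge (4,10)–(1,3): clear
  midpoint (35/2,41/2) outside
  → clear
Obstacle 4 [(14,17) (22,17) (24,24) (14,24)]:
  edge (14,17)–(22,17): clear
  edge (22,17)–(24,24): crosses AB
  edge (24,24)–(14,24): clear
  edge (14,24)–(14,17): crosses AB
  → BLOCKED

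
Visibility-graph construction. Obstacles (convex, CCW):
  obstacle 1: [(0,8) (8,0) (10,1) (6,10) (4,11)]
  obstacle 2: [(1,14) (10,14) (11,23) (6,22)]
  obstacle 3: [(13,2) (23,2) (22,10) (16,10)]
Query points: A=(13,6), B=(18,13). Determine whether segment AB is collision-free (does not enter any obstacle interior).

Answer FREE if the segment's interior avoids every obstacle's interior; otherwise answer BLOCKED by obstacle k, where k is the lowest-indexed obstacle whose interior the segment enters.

Obstacle 1 [(0,8) (8,0) (10,1) (6,10) (4,11)]:
  edge (0,8)–(8,0): clear
  edge (8,0)–(10,1): clear
  edge (10,1)–(6,10): clear
  edge (6,10)–(4,11): clear
  edge (4,11)–(0,8): clear
  midpoint (31/2,19/2) outside
  → clear
Obstacle 2 [(1,14) (10,14) (11,23) (6,22)]:
  edge (1,14)–(10,14): clear
  edge (10,14)–(11,23): clear
  edge (11,23)–(6,22): clear
  edge (6,22)–(1,14): clear
  midpoint (31/2,19/2) outside
  → clear
Obstacle 3 [(13,2) (23,2) (22,10) (16,10)]:
  edge (13,2)–(23,2): clear
  edge (23,2)–(22,10): clear
  edge (22,10)–(16,10): clear
  edge (16,10)–(13,2): clear
  midpoint (31/2,19/2) outside
  → clear

FREE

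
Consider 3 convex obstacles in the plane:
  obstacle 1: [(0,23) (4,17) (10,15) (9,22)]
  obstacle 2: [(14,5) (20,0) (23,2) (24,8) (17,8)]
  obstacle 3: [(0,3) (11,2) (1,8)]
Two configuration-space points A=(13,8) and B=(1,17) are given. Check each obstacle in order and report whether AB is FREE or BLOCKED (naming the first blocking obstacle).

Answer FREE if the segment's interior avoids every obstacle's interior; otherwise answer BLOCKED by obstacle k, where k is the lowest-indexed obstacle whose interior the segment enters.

Obstacle 1 [(0,23) (4,17) (10,15) (9,22)]:
  edge (0,23)–(4,17): clear
  edge (4,17)–(10,15): clear
  edge (10,15)–(9,22): clear
  edge (9,22)–(0,23): clear
  midpoint (7,25/2) outside
  → clear
Obstacle 2 [(14,5) (20,0) (23,2) (24,8) (17,8)]:
  edge (14,5)–(20,0): clear
  edge (20,0)–(23,2): clear
  edge (23,2)–(24,8): clear
  edge (24,8)–(17,8): clear
  edge (17,8)–(14,5): clear
  midpoint (7,25/2) outside
  → clear
Obstacle 3 [(0,3) (11,2) (1,8)]:
  edge (0,3)–(11,2): clear
  edge (11,2)–(1,8): clear
  edge (1,8)–(0,3): clear
  midpoint (7,25/2) outside
  → clear

FREE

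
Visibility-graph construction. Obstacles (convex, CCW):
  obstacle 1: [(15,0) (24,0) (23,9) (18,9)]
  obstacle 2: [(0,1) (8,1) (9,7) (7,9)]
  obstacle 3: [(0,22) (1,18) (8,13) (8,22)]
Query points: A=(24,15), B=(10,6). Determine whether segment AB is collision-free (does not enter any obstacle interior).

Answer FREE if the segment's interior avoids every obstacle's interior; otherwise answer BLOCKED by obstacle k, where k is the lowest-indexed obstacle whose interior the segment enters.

FREE

Obstacle 1 [(15,0) (24,0) (23,9) (18,9)]:
  edge (15,0)–(24,0): clear
  edge (24,0)–(23,9): clear
  edge (23,9)–(18,9): clear
  edge (18,9)–(15,0): clear
  midpoint (17,21/2) outside
  → clear
Obstacle 2 [(0,1) (8,1) (9,7) (7,9)]:
  edge (0,1)–(8,1): clear
  edge (8,1)–(9,7): clear
  edge (9,7)–(7,9): clear
  edge (7,9)–(0,1): clear
  midpoint (17,21/2) outside
  → clear
Obstacle 3 [(0,22) (1,18) (8,13) (8,22)]:
  edge (0,22)–(1,18): clear
  edge (1,18)–(8,13): clear
  edge (8,13)–(8,22): clear
  edge (8,22)–(0,22): clear
  midpoint (17,21/2) outside
  → clear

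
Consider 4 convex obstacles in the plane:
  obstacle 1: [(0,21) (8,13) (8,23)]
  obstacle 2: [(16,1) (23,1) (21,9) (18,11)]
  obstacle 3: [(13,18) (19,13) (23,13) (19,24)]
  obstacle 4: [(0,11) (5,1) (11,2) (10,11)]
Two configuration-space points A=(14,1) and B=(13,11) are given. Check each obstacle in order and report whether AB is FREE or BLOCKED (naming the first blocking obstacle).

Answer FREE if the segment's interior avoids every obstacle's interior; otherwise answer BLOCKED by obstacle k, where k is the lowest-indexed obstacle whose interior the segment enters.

Obstacle 1 [(0,21) (8,13) (8,23)]:
  edge (0,21)–(8,13): clear
  edge (8,13)–(8,23): clear
  edge (8,23)–(0,21): clear
  midpoint (27/2,6) outside
  → clear
Obstacle 2 [(16,1) (23,1) (21,9) (18,11)]:
  edge (16,1)–(23,1): clear
  edge (23,1)–(21,9): clear
  edge (21,9)–(18,11): clear
  edge (18,11)–(16,1): clear
  midpoint (27/2,6) outside
  → clear
Obstacle 3 [(13,18) (19,13) (23,13) (19,24)]:
  edge (13,18)–(19,13): clear
  edge (19,13)–(23,13): clear
  edge (23,13)–(19,24): clear
  edge (19,24)–(13,18): clear
  midpoint (27/2,6) outside
  → clear
Obstacle 4 [(0,11) (5,1) (11,2) (10,11)]:
  edge (0,11)–(5,1): clear
  edge (5,1)–(11,2): clear
  edge (11,2)–(10,11): clear
  edge (10,11)–(0,11): clear
  midpoint (27/2,6) outside
  → clear

FREE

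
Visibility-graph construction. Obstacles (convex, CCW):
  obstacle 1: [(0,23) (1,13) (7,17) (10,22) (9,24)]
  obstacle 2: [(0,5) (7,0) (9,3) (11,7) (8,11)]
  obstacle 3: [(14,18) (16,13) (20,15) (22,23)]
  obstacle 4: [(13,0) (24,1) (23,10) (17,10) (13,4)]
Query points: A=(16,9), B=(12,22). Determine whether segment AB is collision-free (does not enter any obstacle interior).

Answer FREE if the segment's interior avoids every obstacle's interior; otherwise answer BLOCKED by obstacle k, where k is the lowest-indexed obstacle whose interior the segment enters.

Obstacle 1 [(0,23) (1,13) (7,17) (10,22) (9,24)]:
  edge (0,23)–(1,13): clear
  edge (1,13)–(7,17): clear
  edge (7,17)–(10,22): clear
  edge (10,22)–(9,24): clear
  edge (9,24)–(0,23): clear
  midpoint (14,31/2) outside
  → clear
Obstacle 2 [(0,5) (7,0) (9,3) (11,7) (8,11)]:
  edge (0,5)–(7,0): clear
  edge (7,0)–(9,3): clear
  edge (9,3)–(11,7): clear
  edge (11,7)–(8,11): clear
  edge (8,11)–(0,5): clear
  midpoint (14,31/2) outside
  → clear
Obstacle 3 [(14,18) (16,13) (20,15) (22,23)]:
  edge (14,18)–(16,13): clear
  edge (16,13)–(20,15): clear
  edge (20,15)–(22,23): clear
  edge (22,23)–(14,18): clear
  midpoint (14,31/2) outside
  → clear
Obstacle 4 [(13,0) (24,1) (23,10) (17,10) (13,4)]:
  edge (13,0)–(24,1): clear
  edge (24,1)–(23,10): clear
  edge (23,10)–(17,10): clear
  edge (17,10)–(13,4): clear
  edge (13,4)–(13,0): clear
  midpoint (14,31/2) outside
  → clear

FREE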